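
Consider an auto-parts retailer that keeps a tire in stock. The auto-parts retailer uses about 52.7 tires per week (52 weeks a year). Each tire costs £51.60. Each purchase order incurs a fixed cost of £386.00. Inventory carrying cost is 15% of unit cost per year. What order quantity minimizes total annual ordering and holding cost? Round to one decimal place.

Annual demand D = 52.7 × 52 = 2,740.4.
Holding cost H = 0.15 × £51.60 = £7.7400 per unit per year.
EOQ = √(2DS / H) = √(2 × 2,740.4 × 386 / 7.74).
= √(2,115,588.8 / 7.74) = √273,331.8863 ≈ 522.812.

Q* ≈ 522.8 tires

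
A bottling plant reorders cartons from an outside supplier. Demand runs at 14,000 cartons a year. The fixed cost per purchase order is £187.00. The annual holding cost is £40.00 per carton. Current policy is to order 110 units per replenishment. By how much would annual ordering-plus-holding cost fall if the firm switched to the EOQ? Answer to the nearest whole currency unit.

EOQ = √(2DS/H) = √(2 × 14,000 × 187 / 40) ≈ 361.80.
Cost at Q* = (D/Q*)S + (Q*/2)H = √(2DSH) ≈ £14,472.04.
Cost at Q = 110: (14,000/110)×187 + (110/2)×40 = £23,800.00 + £2,200.00 = £26,000.00.
Excess = £26,000.00 − £14,472.04 = £11,527.96.

Extra cost ≈ £11,528 per year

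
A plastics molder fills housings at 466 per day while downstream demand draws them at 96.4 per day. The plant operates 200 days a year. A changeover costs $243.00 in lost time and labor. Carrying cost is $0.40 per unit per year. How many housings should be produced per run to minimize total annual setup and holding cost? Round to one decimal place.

Annual demand D = 96.4 × 200 = 19,280.
Production build-up factor (1 − d/p) = 1 − 96.4/466 = 0.7931.
Q* = √(2DS / (H(1 − d/p))) = √(2 × 19,280 × 243 / (0.4 × 0.7931)).
= √(9,370,080 / 0.3173) ≈ 5434.613.

Q* ≈ 5,434.6 housings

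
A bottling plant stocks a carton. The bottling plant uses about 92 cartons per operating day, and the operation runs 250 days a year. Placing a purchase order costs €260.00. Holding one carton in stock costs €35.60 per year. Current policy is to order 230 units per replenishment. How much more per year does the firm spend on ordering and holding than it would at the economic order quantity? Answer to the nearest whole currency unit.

Annual demand D = 92 × 250 = 23,000.
EOQ = √(2DS/H) = √(2 × 23,000 × 260 / 35.6) ≈ 579.62.
Cost at Q* = (D/Q*)S + (Q*/2)H = √(2DSH) ≈ €20,634.34.
Cost at Q = 230: (23,000/230)×260 + (230/2)×35.6 = €26,000.00 + €4,094.00 = €30,094.00.
Excess = €30,094.00 − €20,634.34 = €9,459.66.

Extra cost ≈ €9,460 per year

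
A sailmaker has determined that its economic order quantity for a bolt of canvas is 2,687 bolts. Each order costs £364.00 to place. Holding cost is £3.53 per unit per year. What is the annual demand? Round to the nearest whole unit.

Squaring Q* = √(2DS/H) gives Q*² = 2DS/H.
From Q* = √(2DS/H): D = Q*²H / (2S) = 2,687² × 3.53 / (2 × 364) = 35008.916.

D ≈ 35,009 bolts per year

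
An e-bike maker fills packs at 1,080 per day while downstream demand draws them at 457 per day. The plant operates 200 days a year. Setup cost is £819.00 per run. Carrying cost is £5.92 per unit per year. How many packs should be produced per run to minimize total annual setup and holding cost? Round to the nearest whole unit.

Q* ≈ 6,621 packs

Annual demand D = 457 × 200 = 91,400.
Production build-up factor (1 − d/p) = 1 − 457/1,080 = 0.5769.
Q* = √(2DS / (H(1 − d/p))) = √(2 × 91,400 × 819 / (5.92 × 0.5769)).
= √(149,713,200 / 3.415) ≈ 6621.205.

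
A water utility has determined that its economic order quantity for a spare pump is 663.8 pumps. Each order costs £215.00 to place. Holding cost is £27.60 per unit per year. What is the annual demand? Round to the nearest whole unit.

D ≈ 28,282 pumps per year

Invert the EOQ relation Q*² = 2DS/H.
From Q* = √(2DS/H): D = Q*²H / (2S) = 663.8² × 27.6 / (2 × 215) = 28282.326.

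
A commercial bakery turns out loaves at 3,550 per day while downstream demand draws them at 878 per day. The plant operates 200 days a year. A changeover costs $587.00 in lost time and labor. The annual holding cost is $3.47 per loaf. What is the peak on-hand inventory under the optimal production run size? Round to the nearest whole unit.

I_max ≈ 6,687 loaves

Annual demand D = 878 × 200 = 175,600.
Production build-up factor (1 − d/p) = 1 − 878/3,550 = 0.7527.
Q* = √(2DS / (H(1 − d/p))) = √(2 × 175,600 × 587 / (3.47 × 0.7527)).
= √(206,154,400 / 2.6118) ≈ 8884.388.
Maximum inventory = Q*(1 − d/p) = 8884.388 × 0.7527 ≈ 6687.066.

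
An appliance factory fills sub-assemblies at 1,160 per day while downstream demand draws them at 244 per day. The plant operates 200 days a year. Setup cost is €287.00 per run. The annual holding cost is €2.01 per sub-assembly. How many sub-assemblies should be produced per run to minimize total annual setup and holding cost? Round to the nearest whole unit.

Q* ≈ 4,201 sub-assemblies

Annual demand D = 244 × 200 = 48,800.
Production build-up factor (1 − d/p) = 1 − 244/1,160 = 0.7897.
Q* = √(2DS / (H(1 − d/p))) = √(2 × 48,800 × 287 / (2.01 × 0.7897)).
= √(28,011,200 / 1.5872) ≈ 4200.965.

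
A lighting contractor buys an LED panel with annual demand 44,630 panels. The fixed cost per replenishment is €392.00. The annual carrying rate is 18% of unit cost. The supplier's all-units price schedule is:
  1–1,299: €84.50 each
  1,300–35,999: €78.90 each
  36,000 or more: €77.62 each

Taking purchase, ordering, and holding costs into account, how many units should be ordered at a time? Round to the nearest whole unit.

Q* ≈ 1,570 panels

Holding cost per unit per year at price C is H = 0.18·C.
Evaluate total cost at each tier's feasible EOQ or, if the EOQ is below the tier, at the tier's minimum quantity.
Tier 1 (€84.50): EOQ = 1516.7 exceeds tier's upper bound 1299, so this tier is dominated.
EOQ at €78.90 = 1569.6 (feasible in tier 2): TC = 44,630×€78.90 + (44,630/1569.6)×392 + (1569.6/2)×0.18×€78.90 = €3,543,598.86.
EOQ at €77.62 = 1582.5 < 36000, so use break Q=36000: TC = 44,630×€77.62 + (44,630/36000.0)×392 + (36000.0/2)×0.18×€77.62 = €3,716,155.37.
Lowest total cost is €3,543,598.86 at Q = 1569.6.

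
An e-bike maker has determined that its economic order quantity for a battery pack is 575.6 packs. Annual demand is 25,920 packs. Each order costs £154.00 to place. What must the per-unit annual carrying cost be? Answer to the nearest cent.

H ≈ £24.10

Squaring Q* = √(2DS/H) gives Q*² = 2DS/H.
From Q* = √(2DS/H): H = 2DS / Q*² = 2 × 25,920 × 154 / 575.6² = 24.0960.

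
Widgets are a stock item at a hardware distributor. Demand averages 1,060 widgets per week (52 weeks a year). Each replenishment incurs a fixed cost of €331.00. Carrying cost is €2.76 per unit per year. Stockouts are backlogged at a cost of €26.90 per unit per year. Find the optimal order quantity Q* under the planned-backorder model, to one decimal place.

Annual demand D = 1,060 × 52 = 55,120.
With planned backorders, Q* = √(2DS/H) · √((H+B)/B).
√(2DS/H) = √(2 × 55,120 × 331 / 2.76) = 3636.043.
√((H+B)/B) = √((2.76+26.9)/26.9) = 1.0500.
Q* ≈ 3818.023.

Q* ≈ 3,818.0 widgets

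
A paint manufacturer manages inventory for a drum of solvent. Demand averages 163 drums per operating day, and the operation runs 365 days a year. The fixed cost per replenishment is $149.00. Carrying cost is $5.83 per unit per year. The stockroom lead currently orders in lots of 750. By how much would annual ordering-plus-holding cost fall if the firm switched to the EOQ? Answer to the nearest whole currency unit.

Extra cost ≈ $3,839 per year

Annual demand D = 163 × 365 = 59,495.
EOQ = √(2DS/H) = √(2 × 59,495 × 149 / 5.83) ≈ 1743.87.
Cost at Q* = (D/Q*)S + (Q*/2)H = √(2DSH) ≈ $10,166.76.
Cost at Q = 750: (59,495/750)×149 + (750/2)×5.83 = $11,819.67 + $2,186.25 = $14,005.92.
Excess = $14,005.92 − $10,166.76 = $3,839.16.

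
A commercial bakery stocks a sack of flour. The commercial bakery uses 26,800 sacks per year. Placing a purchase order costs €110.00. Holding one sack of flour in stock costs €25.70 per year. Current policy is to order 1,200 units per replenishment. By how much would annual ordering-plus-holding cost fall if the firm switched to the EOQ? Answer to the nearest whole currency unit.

EOQ = √(2DS/H) = √(2 × 26,800 × 110 / 25.7) ≈ 478.97.
Cost at Q* = (D/Q*)S + (Q*/2)H = √(2DSH) ≈ €12,309.64.
Cost at Q = 1,200: (26,800/1,200)×110 + (1,200/2)×25.7 = €2,456.67 + €15,420.00 = €17,876.67.
Excess = €17,876.67 − €12,309.64 = €5,567.03.

Extra cost ≈ €5,567 per year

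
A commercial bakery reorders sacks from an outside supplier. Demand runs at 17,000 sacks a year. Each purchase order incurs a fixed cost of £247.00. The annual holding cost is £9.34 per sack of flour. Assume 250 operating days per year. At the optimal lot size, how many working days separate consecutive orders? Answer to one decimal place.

T ≈ 13.9 days

Q* = √(2DS/H) = √(2 × 17,000 × 247 / 9.34) ≈ 948.23.
Cycle time = Q*/D × 250 = 948.23 / 17,000 × 250 ≈ 13.945 days.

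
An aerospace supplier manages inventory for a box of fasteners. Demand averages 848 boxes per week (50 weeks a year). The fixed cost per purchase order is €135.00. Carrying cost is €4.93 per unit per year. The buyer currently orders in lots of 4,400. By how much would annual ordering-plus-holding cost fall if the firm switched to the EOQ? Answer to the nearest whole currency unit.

Annual demand D = 848 × 50 = 42,400.
EOQ = √(2DS/H) = √(2 × 42,400 × 135 / 4.93) ≈ 1523.85.
Cost at Q* = (D/Q*)S + (Q*/2)H = √(2DSH) ≈ €7,512.57.
Cost at Q = 4,400: (42,400/4,400)×135 + (4,400/2)×4.93 = €1,300.91 + €10,846.00 = €12,146.91.
Excess = €12,146.91 − €7,512.57 = €4,634.34.

Extra cost ≈ €4,634 per year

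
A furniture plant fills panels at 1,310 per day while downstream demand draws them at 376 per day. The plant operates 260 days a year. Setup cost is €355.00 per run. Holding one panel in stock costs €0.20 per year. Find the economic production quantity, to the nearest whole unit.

Q* ≈ 22,063 panels

Annual demand D = 376 × 260 = 97,760.
Production build-up factor (1 − d/p) = 1 − 376/1,310 = 0.7130.
Q* = √(2DS / (H(1 − d/p))) = √(2 × 97,760 × 355 / (0.2 × 0.7130)).
= √(69,409,600 / 0.1426) ≈ 22062.615.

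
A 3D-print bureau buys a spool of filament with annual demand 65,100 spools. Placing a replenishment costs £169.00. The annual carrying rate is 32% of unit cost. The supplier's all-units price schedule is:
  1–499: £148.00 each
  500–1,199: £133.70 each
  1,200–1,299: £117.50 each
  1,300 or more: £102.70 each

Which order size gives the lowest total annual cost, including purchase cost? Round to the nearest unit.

Q* ≈ 1,300 spools

Holding cost per unit per year at price C is H = 0.32·C.
Evaluate total cost at each tier's feasible EOQ or, if the EOQ is below the tier, at the tier's minimum quantity.
Tier 1 (£148.00): EOQ = 681.6 exceeds tier's upper bound 499, so this tier is dominated.
EOQ at £133.70 = 717.1 (feasible in tier 2): TC = 65,100×£133.70 + (65,100/717.1)×169 + (717.1/2)×0.32×£133.70 = £8,734,552.41.
EOQ at £117.50 = 765.0 < 1200, so use break Q=1200: TC = 65,100×£117.50 + (65,100/1200.0)×169 + (1200.0/2)×0.32×£117.50 = £7,680,978.25.
EOQ at £102.70 = 818.3 < 1300, so use break Q=1300: TC = 65,100×£102.70 + (65,100/1300.0)×169 + (1300.0/2)×0.32×£102.70 = £6,715,594.60.
Lowest total cost is £6,715,594.60 at Q = 1300.0.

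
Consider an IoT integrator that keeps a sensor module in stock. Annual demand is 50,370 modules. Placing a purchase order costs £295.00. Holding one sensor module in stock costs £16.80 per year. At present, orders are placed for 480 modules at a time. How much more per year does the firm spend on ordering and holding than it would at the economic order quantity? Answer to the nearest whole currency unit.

EOQ = √(2DS/H) = √(2 × 50,370 × 295 / 16.8) ≈ 1330.02.
Cost at Q* = (D/Q*)S + (Q*/2)H = √(2DSH) ≈ £22,344.29.
Cost at Q = 480: (50,370/480)×295 + (480/2)×16.8 = £30,956.56 + £4,032.00 = £34,988.56.
Excess = £34,988.56 − £22,344.29 = £12,644.27.

Extra cost ≈ £12,644 per year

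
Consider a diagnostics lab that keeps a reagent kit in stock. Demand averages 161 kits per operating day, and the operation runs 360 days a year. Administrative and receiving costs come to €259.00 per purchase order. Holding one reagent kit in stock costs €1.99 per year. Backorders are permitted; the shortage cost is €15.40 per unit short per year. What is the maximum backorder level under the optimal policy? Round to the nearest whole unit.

S* ≈ 472 kits

Annual demand D = 161 × 360 = 57,960.
With planned backorders, Q* = √(2DS/H) · √((H+B)/B).
√(2DS/H) = √(2 × 57,960 × 259 / 1.99) = 3884.208.
√((H+B)/B) = √((1.99+15.4)/15.4) = 1.0626.
Q* ≈ 4127.546.
S* = Q* · H/(H+B) = 4127.546 × 1.99/17.39 ≈ 472.330.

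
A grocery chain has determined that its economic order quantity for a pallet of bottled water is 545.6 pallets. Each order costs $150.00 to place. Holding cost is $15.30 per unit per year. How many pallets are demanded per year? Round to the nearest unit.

Invert the EOQ relation Q*² = 2DS/H.
From Q* = √(2DS/H): D = Q*²H / (2S) = 545.6² × 15.3 / (2 × 150) = 15181.647.

D ≈ 15,182 pallets per year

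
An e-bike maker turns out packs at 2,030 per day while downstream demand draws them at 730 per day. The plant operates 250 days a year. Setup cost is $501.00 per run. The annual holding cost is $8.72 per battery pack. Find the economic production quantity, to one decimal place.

Annual demand D = 730 × 250 = 182,500.
Production build-up factor (1 − d/p) = 1 − 730/2,030 = 0.6404.
Q* = √(2DS / (H(1 − d/p))) = √(2 × 182,500 × 501 / (8.72 × 0.6404)).
= √(182,865,000 / 5.5842) ≈ 5722.468.

Q* ≈ 5,722.5 packs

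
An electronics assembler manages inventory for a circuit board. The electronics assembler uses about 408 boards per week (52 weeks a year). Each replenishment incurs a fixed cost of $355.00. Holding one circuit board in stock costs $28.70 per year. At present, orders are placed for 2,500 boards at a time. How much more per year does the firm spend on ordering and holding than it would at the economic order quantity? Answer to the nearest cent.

Extra cost ≈ $18,095.40 per year

Annual demand D = 408 × 52 = 21,216.
EOQ = √(2DS/H) = √(2 × 21,216 × 355 / 28.7) ≈ 724.47.
Cost at Q* = (D/Q*)S + (Q*/2)H = √(2DSH) ≈ $20,792.27.
Cost at Q = 2,500: (21,216/2,500)×355 + (2,500/2)×28.7 = $3,012.67 + $35,875.00 = $38,887.67.
Excess = $38,887.67 − $20,792.27 = $18,095.40.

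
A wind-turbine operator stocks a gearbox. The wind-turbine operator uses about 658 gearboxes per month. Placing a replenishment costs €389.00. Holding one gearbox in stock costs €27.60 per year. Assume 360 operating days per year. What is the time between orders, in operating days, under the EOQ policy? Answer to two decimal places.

T ≈ 21.51 days

Annual demand D = 658 × 12 = 7,896.
Q* = √(2DS/H) = √(2 × 7,896 × 389 / 27.6) ≈ 471.78.
Cycle time = Q*/D × 360 = 471.78 / 7,896 × 360 ≈ 21.510 days.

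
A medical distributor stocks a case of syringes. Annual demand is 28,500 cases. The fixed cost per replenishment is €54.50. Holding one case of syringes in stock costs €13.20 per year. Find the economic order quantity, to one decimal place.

EOQ = √(2DS / H) = √(2 × 28,500 × 54.5 / 13.2).
= √(3,106,500 / 13.2) = √235,340.9091 ≈ 485.119.

Q* ≈ 485.1 cases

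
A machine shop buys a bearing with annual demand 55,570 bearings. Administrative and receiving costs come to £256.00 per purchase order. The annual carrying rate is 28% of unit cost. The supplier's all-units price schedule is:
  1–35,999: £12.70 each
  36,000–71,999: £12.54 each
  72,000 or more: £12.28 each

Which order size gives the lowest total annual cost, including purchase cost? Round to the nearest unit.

Holding cost per unit per year at price C is H = 0.28·C.
For each price level, check whether its EOQ is feasible; otherwise the best quantity at that price is the breakpoint.
EOQ at £12.70 = 2828.6 (feasible in tier 1): TC = 55,570×£12.70 + (55,570/2828.6)×256 + (2828.6/2)×0.28×£12.70 = £715,797.57.
EOQ at £12.54 = 2846.6 < 36000, so use break Q=36000: TC = 55,570×£12.54 + (55,570/36000.0)×256 + (36000.0/2)×0.28×£12.54 = £760,444.56.
EOQ at £12.28 = 2876.6 < 72000, so use break Q=72000: TC = 55,570×£12.28 + (55,570/72000.0)×256 + (72000.0/2)×0.28×£12.28 = £806,379.58.
Lowest total cost is £715,797.57 at Q = 2828.6.

Q* ≈ 2,829 bearings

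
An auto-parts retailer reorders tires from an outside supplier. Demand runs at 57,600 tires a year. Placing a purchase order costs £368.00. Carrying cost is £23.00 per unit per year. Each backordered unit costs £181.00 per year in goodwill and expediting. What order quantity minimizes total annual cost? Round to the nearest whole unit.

With planned backorders, Q* = √(2DS/H) · √((H+B)/B).
√(2DS/H) = √(2 × 57,600 × 368 / 23) = 1357.645.
√((H+B)/B) = √((23+181)/181) = 1.0616.
Q* ≈ 1441.325.

Q* ≈ 1,441 tires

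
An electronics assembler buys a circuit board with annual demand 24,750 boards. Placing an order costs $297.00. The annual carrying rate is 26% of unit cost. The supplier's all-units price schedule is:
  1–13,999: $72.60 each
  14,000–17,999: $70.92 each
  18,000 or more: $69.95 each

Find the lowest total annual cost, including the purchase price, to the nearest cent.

Holding cost per unit per year at price C is H = 0.26·C.
For each price level, check whether its EOQ is feasible; otherwise the best quantity at that price is the breakpoint.
EOQ at $72.60 = 882.5 (feasible in tier 1): TC = 24,750×$72.60 + (24,750/882.5)×297 + (882.5/2)×0.26×$72.60 = $1,813,508.50.
EOQ at $70.92 = 892.9 < 14000, so use break Q=14000: TC = 24,750×$70.92 + (24,750/14000.0)×297 + (14000.0/2)×0.26×$70.92 = $1,884,869.45.
EOQ at $69.95 = 899.1 < 18000, so use break Q=18000: TC = 24,750×$69.95 + (24,750/18000.0)×297 + (18000.0/2)×0.26×$69.95 = $1,895,353.88.
Lowest total cost among the candidates is at Q = 882.5.

TC* ≈ $1,813,508.50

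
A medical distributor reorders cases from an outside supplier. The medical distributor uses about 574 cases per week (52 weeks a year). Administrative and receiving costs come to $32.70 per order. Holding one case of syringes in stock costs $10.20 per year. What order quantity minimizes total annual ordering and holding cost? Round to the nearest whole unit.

Annual demand D = 574 × 52 = 29,848.
EOQ = √(2DS / H) = √(2 × 29,848 × 32.7 / 10.2).
= √(1,952,059.2 / 10.2) = √191,378.3529 ≈ 437.468.

Q* ≈ 437 cases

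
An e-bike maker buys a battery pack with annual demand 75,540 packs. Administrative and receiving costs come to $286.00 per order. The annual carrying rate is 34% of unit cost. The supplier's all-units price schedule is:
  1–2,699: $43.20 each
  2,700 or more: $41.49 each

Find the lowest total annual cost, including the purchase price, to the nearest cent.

TC* ≈ $3,161,200.15

Holding cost per unit per year at price C is H = 0.34·C.
For each price level, check whether its EOQ is feasible; otherwise the best quantity at that price is the breakpoint.
EOQ at $43.20 = 1715.2 (feasible in tier 1): TC = 75,540×$43.20 + (75,540/1715.2)×286 + (1715.2/2)×0.34×$43.20 = $3,288,520.30.
EOQ at $41.49 = 1750.2 < 2700, so use break Q=2700: TC = 75,540×$41.49 + (75,540/2700.0)×286 + (2700.0/2)×0.34×$41.49 = $3,161,200.15.
Lowest total cost among the candidates is at Q = 2700.0.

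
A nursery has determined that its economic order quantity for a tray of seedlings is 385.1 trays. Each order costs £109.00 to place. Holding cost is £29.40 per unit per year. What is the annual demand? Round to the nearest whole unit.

D ≈ 20,000 trays per year

The basic EOQ model gives Q* = √(2DS/H); rearrange for the unknown.
From Q* = √(2DS/H): D = Q*²H / (2S) = 385.1² × 29.4 / (2 × 109) = 20000.363.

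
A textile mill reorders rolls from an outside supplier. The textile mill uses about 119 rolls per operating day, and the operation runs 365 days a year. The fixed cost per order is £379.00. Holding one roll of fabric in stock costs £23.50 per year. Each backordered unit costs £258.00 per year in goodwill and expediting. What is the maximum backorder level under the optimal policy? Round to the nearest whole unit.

Annual demand D = 119 × 365 = 43,435.
With planned backorders, Q* = √(2DS/H) · √((H+B)/B).
√(2DS/H) = √(2 × 43,435 × 379 / 23.5) = 1183.643.
√((H+B)/B) = √((23.5+258)/258) = 1.0446.
Q* ≈ 1236.374.
S* = Q* · H/(H+B) = 1236.374 × 23.5/281.5 ≈ 103.214.

S* ≈ 103 rolls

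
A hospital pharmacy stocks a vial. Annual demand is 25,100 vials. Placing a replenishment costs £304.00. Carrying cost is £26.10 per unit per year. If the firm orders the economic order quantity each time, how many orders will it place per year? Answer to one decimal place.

N ≈ 32.8 orders per year

Q* = √(2DS/H) = √(2 × 25,100 × 304 / 26.1) ≈ 764.66.
Orders per year = D / Q* = 25,100 / 764.66 ≈ 32.825.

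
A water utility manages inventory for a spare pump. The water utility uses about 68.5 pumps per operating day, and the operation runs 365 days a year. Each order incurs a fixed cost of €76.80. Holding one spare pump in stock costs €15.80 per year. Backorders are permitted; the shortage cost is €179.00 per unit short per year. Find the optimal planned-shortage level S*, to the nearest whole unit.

Annual demand D = 68.5 × 365 = 25,002.5.
With planned backorders, Q* = √(2DS/H) · √((H+B)/B).
√(2DS/H) = √(2 × 25,002.5 × 76.8 / 15.8) = 493.013.
√((H+B)/B) = √((15.8+179)/179) = 1.0432.
Q* ≈ 514.312.
S* = Q* · H/(H+B) = 514.312 × 15.8/194.8 ≈ 41.715.

S* ≈ 42 pumps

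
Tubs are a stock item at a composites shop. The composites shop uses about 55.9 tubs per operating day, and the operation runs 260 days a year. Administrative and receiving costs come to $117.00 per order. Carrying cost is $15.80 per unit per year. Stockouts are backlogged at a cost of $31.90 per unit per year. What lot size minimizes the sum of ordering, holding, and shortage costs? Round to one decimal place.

Annual demand D = 55.9 × 260 = 14,534.
With planned backorders, Q* = √(2DS/H) · √((H+B)/B).
√(2DS/H) = √(2 × 14,534 × 117 / 15.8) = 463.951.
√((H+B)/B) = √((15.8+31.9)/31.9) = 1.2228.
Q* ≈ 567.330.

Q* ≈ 567.3 tubs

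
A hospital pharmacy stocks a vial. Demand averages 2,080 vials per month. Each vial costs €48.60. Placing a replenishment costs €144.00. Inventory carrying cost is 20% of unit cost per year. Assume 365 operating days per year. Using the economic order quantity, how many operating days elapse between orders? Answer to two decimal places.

T ≈ 12.58 days

Annual demand D = 2,080 × 12 = 24,960.
Holding cost H = 0.20 × €48.60 = €9.7200 per unit per year.
The optimal lot size = √(2DS/H) = √(2 × 24,960 × 144 / 9.72) ≈ 859.97.
Cycle time = Q*/D × 365 = 859.97 / 24,960 × 365 ≈ 12.576 days.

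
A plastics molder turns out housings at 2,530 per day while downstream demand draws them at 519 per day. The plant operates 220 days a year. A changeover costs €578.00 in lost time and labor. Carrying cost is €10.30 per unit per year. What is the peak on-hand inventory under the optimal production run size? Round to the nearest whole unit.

I_max ≈ 3,192 housings

Annual demand D = 519 × 220 = 114,180.
Production build-up factor (1 − d/p) = 1 − 519/2,530 = 0.7949.
Q* = √(2DS / (H(1 − d/p))) = √(2 × 114,180 × 578 / (10.3 × 0.7949)).
= √(131,992,080 / 8.1871) ≈ 4015.222.
Maximum inventory = Q*(1 − d/p) = 4015.222 × 0.7949 ≈ 3191.546.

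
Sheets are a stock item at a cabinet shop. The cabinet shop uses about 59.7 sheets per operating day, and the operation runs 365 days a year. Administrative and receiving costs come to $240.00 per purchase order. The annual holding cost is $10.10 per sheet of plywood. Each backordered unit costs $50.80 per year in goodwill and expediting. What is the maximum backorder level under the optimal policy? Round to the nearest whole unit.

Annual demand D = 59.7 × 365 = 21,790.5.
With planned backorders, Q* = √(2DS/H) · √((H+B)/B).
√(2DS/H) = √(2 × 21,790.5 × 240 / 10.1) = 1017.639.
√((H+B)/B) = √((10.1+50.8)/50.8) = 1.0949.
Q* ≈ 1114.218.
S* = Q* · H/(H+B) = 1114.218 × 10.1/60.9 ≈ 184.788.

S* ≈ 185 sheets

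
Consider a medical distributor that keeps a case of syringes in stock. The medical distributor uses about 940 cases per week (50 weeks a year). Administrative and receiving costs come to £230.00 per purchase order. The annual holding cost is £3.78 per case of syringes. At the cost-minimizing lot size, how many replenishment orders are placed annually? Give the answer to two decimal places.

Annual demand D = 940 × 50 = 47,000.
The optimal lot size = √(2DS/H) = √(2 × 47,000 × 230 / 3.78) ≈ 2391.56.
Orders per year = D / Q* = 47,000 / 2391.56 ≈ 19.652.

N ≈ 19.65 orders per year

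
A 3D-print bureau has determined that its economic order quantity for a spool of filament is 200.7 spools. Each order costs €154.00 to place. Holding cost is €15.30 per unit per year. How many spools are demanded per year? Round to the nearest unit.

D ≈ 2,001 spools per year

The basic EOQ model gives Q* = √(2DS/H); rearrange for the unknown.
From Q* = √(2DS/H): D = Q*²H / (2S) = 200.7² × 15.3 / (2 × 154) = 2000.946.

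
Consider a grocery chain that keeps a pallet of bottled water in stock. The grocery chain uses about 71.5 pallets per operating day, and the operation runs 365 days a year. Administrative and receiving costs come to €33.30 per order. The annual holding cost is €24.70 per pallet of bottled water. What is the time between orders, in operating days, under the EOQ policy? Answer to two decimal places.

T ≈ 3.71 days

Annual demand D = 71.5 × 365 = 26,097.5.
The optimal lot size = √(2DS/H) = √(2 × 26,097.5 × 33.3 / 24.7) ≈ 265.27.
Cycle time = Q*/D × 365 = 265.27 / 26,097.5 × 365 ≈ 3.710 days.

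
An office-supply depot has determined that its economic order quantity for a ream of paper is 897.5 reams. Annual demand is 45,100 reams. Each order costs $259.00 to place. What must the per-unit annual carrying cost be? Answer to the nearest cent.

H ≈ $29.00

Squaring Q* = √(2DS/H) gives Q*² = 2DS/H.
From Q* = √(2DS/H): H = 2DS / Q*² = 2 × 45,100 × 259 / 897.5² = 29.0026.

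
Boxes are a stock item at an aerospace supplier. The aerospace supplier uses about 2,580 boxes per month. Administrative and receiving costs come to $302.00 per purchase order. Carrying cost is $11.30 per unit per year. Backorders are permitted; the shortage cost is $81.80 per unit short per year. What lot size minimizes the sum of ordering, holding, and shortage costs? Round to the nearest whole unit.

Q* ≈ 1,372 boxes

Annual demand D = 2,580 × 12 = 30,960.
With planned backorders, Q* = √(2DS/H) · √((H+B)/B).
√(2DS/H) = √(2 × 30,960 × 302 / 11.3) = 1286.411.
√((H+B)/B) = √((11.3+81.8)/81.8) = 1.0668.
Q* ≈ 1372.391.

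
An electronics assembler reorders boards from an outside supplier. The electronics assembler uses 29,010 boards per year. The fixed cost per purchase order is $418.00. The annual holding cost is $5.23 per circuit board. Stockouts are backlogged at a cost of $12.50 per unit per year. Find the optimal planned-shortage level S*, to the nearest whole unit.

With planned backorders, Q* = √(2DS/H) · √((H+B)/B).
√(2DS/H) = √(2 × 29,010 × 418 / 5.23) = 2153.407.
√((H+B)/B) = √((5.23+12.5)/12.5) = 1.1910.
Q* ≈ 2564.635.
S* = Q* · H/(H+B) = 2564.635 × 5.23/17.73 ≈ 756.517.

S* ≈ 757 boards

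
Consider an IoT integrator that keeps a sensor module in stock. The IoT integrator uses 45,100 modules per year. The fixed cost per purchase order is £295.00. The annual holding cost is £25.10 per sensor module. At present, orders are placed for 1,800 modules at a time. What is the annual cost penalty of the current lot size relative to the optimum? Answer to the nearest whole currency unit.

Extra cost ≈ £4,138 per year

EOQ = √(2DS/H) = √(2 × 45,100 × 295 / 25.1) ≈ 1029.62.
Cost at Q* = (D/Q*)S + (Q*/2)H = √(2DSH) ≈ £25,843.49.
Cost at Q = 1,800: (45,100/1,800)×295 + (1,800/2)×25.1 = £7,391.39 + £22,590.00 = £29,981.39.
Excess = £29,981.39 − £25,843.49 = £4,137.90.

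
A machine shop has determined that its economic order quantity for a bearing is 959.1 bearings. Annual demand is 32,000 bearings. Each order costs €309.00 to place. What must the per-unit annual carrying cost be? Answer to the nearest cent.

H ≈ €21.50

The basic EOQ model gives Q* = √(2DS/H); rearrange for the unknown.
From Q* = √(2DS/H): H = 2DS / Q*² = 2 × 32,000 × 309 / 959.1² = 21.4986.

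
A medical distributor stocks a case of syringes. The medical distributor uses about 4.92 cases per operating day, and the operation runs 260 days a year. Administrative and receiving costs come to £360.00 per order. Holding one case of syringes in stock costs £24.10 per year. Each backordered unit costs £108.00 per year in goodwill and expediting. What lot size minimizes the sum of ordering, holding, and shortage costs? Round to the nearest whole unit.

Annual demand D = 4.92 × 260 = 1,279.2.
With planned backorders, Q* = √(2DS/H) · √((H+B)/B).
√(2DS/H) = √(2 × 1,279.2 × 360 / 24.1) = 195.491.
√((H+B)/B) = √((24.1+108)/108) = 1.1060.
Q* ≈ 216.205.

Q* ≈ 216 cases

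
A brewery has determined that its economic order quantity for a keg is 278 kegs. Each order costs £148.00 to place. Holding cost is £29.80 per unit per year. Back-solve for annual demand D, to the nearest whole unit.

D ≈ 7,781 kegs per year

The basic EOQ model gives Q* = √(2DS/H); rearrange for the unknown.
From Q* = √(2DS/H): D = Q*²H / (2S) = 278² × 29.8 / (2 × 148) = 7780.619.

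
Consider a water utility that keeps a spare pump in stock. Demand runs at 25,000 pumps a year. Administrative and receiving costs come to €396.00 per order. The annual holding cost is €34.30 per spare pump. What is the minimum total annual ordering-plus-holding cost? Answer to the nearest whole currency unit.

Q* = √(2DS/H) = √(2 × 25,000 × 396 / 34.3) ≈ 759.78.
At Q*, ordering cost (D/Q*)S equals holding cost (Q*/2)H, each = √(DSH/2).
Minimum total = √(2DSH) = √(2 × 25,000 × 396 × 34.3) ≈ 26060.315.

TC* ≈ €26,060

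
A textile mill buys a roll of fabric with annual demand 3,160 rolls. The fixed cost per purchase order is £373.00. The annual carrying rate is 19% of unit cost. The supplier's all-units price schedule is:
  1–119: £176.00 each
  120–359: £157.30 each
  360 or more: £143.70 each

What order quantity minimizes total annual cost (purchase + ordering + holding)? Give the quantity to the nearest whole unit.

Q* ≈ 360 rolls

Holding cost per unit per year at price C is H = 0.19·C.
For each price level, check whether its EOQ is feasible; otherwise the best quantity at that price is the breakpoint.
Tier 1 (£176.00): EOQ = 265.5 exceeds tier's upper bound 119, so this tier is dominated.
EOQ at £157.30 = 280.8 (feasible in tier 2): TC = 3,160×£157.30 + (3,160/280.8)×373 + (280.8/2)×0.19×£157.30 = £505,461.71.
EOQ at £143.70 = 293.8 < 360, so use break Q=360: TC = 3,160×£143.70 + (3,160/360.0)×373 + (360.0/2)×0.19×£143.70 = £462,280.65.
Lowest total cost is £462,280.65 at Q = 360.0.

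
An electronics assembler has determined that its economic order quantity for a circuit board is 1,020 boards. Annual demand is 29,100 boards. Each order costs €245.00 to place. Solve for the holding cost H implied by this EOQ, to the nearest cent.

H ≈ €13.71

Squaring Q* = √(2DS/H) gives Q*² = 2DS/H.
From Q* = √(2DS/H): H = 2DS / Q*² = 2 × 29,100 × 245 / 1,020² = 13.7053.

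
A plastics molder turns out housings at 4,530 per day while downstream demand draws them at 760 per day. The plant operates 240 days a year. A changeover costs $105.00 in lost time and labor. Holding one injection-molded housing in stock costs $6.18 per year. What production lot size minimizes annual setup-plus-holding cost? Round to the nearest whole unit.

Annual demand D = 760 × 240 = 182,400.
Production build-up factor (1 − d/p) = 1 − 760/4,530 = 0.8322.
Q* = √(2DS / (H(1 − d/p))) = √(2 × 182,400 × 105 / (6.18 × 0.8322)).
= √(38,304,000 / 5.1432) ≈ 2729.017.

Q* ≈ 2,729 housings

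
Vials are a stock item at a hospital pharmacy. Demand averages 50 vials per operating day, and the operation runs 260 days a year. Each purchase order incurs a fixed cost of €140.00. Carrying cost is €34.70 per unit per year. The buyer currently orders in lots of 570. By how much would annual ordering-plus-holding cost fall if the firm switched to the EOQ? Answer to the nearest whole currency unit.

Extra cost ≈ €1,844 per year

Annual demand D = 50 × 260 = 13,000.
EOQ = √(2DS/H) = √(2 × 13,000 × 140 / 34.7) ≈ 323.88.
Cost at Q* = (D/Q*)S + (Q*/2)H = √(2DSH) ≈ €11,238.68.
Cost at Q = 570: (13,000/570)×140 + (570/2)×34.7 = €3,192.98 + €9,889.50 = €13,082.48.
Excess = €13,082.48 − €11,238.68 = €1,843.80.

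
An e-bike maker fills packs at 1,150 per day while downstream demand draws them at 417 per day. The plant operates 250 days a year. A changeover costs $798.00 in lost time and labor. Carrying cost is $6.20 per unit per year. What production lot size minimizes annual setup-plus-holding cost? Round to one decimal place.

Annual demand D = 417 × 250 = 104,250.
Production build-up factor (1 − d/p) = 1 − 417/1,150 = 0.6374.
Q* = √(2DS / (H(1 − d/p))) = √(2 × 104,250 × 798 / (6.2 × 0.6374)).
= √(166,383,000 / 3.9518) ≈ 6488.668.

Q* ≈ 6,488.7 packs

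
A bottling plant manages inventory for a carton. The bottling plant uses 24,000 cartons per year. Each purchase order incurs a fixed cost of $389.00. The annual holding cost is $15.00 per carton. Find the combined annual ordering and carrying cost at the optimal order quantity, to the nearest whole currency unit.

Q* = √(2DS/H) = √(2 × 24,000 × 389 / 15) ≈ 1115.71.
At Q*, ordering cost (D/Q*)S equals holding cost (Q*/2)H, each = √(DSH/2).
Minimum total = √(2DSH) = √(2 × 24,000 × 389 × 15) ≈ 16735.591.

TC* ≈ $16,736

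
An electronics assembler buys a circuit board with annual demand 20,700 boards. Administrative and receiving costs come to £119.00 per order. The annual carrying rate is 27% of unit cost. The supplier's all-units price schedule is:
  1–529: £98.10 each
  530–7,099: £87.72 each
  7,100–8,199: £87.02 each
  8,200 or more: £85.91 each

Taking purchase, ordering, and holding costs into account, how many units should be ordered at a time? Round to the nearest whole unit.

Q* ≈ 530 boards

Holding cost per unit per year at price C is H = 0.27·C.
Evaluate total cost at each tier's feasible EOQ or, if the EOQ is below the tier, at the tier's minimum quantity.
EOQ at £98.10 = 431.3 (feasible in tier 1): TC = 20,700×£98.10 + (20,700/431.3)×119 + (431.3/2)×0.27×£98.10 = £2,042,093.26.
EOQ at £87.72 = 456.1 < 530, so use break Q=530: TC = 20,700×£87.72 + (20,700/530.0)×119 + (530.0/2)×0.27×£87.72 = £1,826,728.10.
EOQ at £87.02 = 457.9 < 7100, so use break Q=7100: TC = 20,700×£87.02 + (20,700/7100.0)×119 + (7100.0/2)×0.27×£87.02 = £1,885,069.61.
EOQ at £85.91 = 460.9 < 8200, so use break Q=8200: TC = 20,700×£85.91 + (20,700/8200.0)×119 + (8200.0/2)×0.27×£85.91 = £1,873,739.77.
Lowest total cost is £1,826,728.10 at Q = 530.0.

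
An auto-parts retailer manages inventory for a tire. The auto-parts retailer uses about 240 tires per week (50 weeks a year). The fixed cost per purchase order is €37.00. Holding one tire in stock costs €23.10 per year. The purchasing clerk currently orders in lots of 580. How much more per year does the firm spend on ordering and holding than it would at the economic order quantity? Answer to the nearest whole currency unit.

Extra cost ≈ €2,935 per year

Annual demand D = 240 × 50 = 12,000.
EOQ = √(2DS/H) = √(2 × 12,000 × 37 / 23.1) ≈ 196.07.
Cost at Q* = (D/Q*)S + (Q*/2)H = √(2DSH) ≈ €4,529.11.
Cost at Q = 580: (12,000/580)×37 + (580/2)×23.1 = €765.52 + €6,699.00 = €7,464.52.
Excess = €7,464.52 − €4,529.11 = €2,935.41.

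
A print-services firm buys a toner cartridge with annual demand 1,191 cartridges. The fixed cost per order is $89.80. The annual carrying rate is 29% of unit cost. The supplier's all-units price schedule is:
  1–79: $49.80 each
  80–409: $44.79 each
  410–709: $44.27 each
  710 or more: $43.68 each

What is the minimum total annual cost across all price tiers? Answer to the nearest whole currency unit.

TC* ≈ $55,012

Holding cost per unit per year at price C is H = 0.29·C.
Candidates are each tier's EOQ (if it falls in that tier) and each price-break quantity.
Tier 1 ($49.80): EOQ = 121.7 exceeds tier's upper bound 79, so this tier is dominated.
EOQ at $44.79 = 128.3 (feasible in tier 2): TC = 1,191×$44.79 + (1,191/128.3)×89.8 + (128.3/2)×0.29×$44.79 = $55,011.75.
EOQ at $44.27 = 129.1 < 410, so use break Q=410: TC = 1,191×$44.27 + (1,191/410.0)×89.8 + (410.0/2)×0.29×$44.27 = $55,618.28.
EOQ at $43.68 = 129.9 < 710, so use break Q=710: TC = 1,191×$43.68 + (1,191/710.0)×89.8 + (710.0/2)×0.29×$43.68 = $56,670.37.
Lowest total cost among the candidates is at Q = 128.3.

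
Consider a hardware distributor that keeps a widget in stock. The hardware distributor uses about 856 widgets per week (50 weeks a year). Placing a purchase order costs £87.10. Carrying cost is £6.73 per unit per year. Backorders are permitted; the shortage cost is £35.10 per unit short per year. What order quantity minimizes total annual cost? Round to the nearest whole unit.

Annual demand D = 856 × 50 = 42,800.
With planned backorders, Q* = √(2DS/H) · √((H+B)/B).
√(2DS/H) = √(2 × 42,800 × 87.1 / 6.73) = 1052.540.
√((H+B)/B) = √((6.73+35.1)/35.1) = 1.0917.
Q* ≈ 1149.023.

Q* ≈ 1,149 widgets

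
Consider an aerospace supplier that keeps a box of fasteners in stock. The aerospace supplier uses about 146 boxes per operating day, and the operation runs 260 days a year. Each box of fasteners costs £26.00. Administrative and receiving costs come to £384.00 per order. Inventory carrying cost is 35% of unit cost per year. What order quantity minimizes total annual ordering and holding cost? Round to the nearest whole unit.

Annual demand D = 146 × 260 = 37,960.
Holding cost H = 0.35 × £26.00 = £9.1000 per unit per year.
EOQ = √(2DS / H) = √(2 × 37,960 × 384 / 9.1).
= √(29,153,280 / 9.1) = √3,203,657.1429 ≈ 1789.876.

Q* ≈ 1,790 boxes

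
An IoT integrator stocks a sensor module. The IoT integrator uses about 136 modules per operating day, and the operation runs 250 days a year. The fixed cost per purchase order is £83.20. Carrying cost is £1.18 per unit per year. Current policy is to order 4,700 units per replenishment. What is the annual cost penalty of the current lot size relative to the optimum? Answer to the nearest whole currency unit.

Extra cost ≈ £791 per year

Annual demand D = 136 × 250 = 34,000.
EOQ = √(2DS/H) = √(2 × 34,000 × 83.2 / 1.18) ≈ 2189.65.
Cost at Q* = (D/Q*)S + (Q*/2)H = √(2DSH) ≈ £2,583.79.
Cost at Q = 4,700: (34,000/4,700)×83.2 + (4,700/2)×1.18 = £601.87 + £2,773.00 = £3,374.87.
Excess = £3,374.87 − £2,583.79 = £791.08.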